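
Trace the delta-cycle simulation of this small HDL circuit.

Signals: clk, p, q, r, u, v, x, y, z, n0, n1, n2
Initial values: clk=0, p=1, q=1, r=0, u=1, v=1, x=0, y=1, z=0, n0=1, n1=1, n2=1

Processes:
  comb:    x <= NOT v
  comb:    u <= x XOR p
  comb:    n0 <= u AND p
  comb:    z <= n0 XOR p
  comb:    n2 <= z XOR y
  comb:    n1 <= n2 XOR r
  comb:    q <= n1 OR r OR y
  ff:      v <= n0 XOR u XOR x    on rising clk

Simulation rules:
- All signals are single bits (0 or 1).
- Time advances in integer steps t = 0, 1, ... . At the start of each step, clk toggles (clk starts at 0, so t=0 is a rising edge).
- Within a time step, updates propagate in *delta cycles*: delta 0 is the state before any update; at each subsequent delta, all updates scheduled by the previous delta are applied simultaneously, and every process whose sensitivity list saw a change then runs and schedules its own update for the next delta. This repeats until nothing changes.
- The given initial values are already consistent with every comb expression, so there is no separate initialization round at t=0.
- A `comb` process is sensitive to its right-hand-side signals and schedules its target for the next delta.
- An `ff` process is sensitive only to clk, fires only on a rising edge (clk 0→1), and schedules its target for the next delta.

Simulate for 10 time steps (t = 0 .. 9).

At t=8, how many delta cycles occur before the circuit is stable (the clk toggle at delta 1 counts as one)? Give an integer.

t0.Δ0 z=0 n2=1 u=1 n0=1 clk=0 p=1 v=1 x=0 q=1 y=1 r=0 n1=1
t0.Δ1 z=0 n2=1 u=1 n0=1 clk=1 p=1 v=1 x=0 q=1 y=1 r=0 n1=1
t0.Δ2 z=0 n2=1 u=1 n0=1 clk=1 p=1 v=0 x=0 q=1 y=1 r=0 n1=1
t0.Δ3 z=0 n2=1 u=1 n0=1 clk=1 p=1 v=0 x=1 q=1 y=1 r=0 n1=1
t0.Δ4 z=0 n2=1 u=0 n0=1 clk=1 p=1 v=0 x=1 q=1 y=1 r=0 n1=1
t0.Δ5 z=0 n2=1 u=0 n0=0 clk=1 p=1 v=0 x=1 q=1 y=1 r=0 n1=1
t0.Δ6 z=1 n2=1 u=0 n0=0 clk=1 p=1 v=0 x=1 q=1 y=1 r=0 n1=1
t0.Δ7 z=1 n2=0 u=0 n0=0 clk=1 p=1 v=0 x=1 q=1 y=1 r=0 n1=1
t0.Δ8 z=1 n2=0 u=0 n0=0 clk=1 p=1 v=0 x=1 q=1 y=1 r=0 n1=0
t1.Δ0 z=1 n2=0 u=0 n0=0 clk=1 p=1 v=0 x=1 q=1 y=1 r=0 n1=0
t1.Δ1 z=1 n2=0 u=0 n0=0 clk=0 p=1 v=0 x=1 q=1 y=1 r=0 n1=0
t2.Δ0 z=1 n2=0 u=0 n0=0 clk=0 p=1 v=0 x=1 q=1 y=1 r=0 n1=0
t2.Δ1 z=1 n2=0 u=0 n0=0 clk=1 p=1 v=0 x=1 q=1 y=1 r=0 n1=0
t2.Δ2 z=1 n2=0 u=0 n0=0 clk=1 p=1 v=1 x=1 q=1 y=1 r=0 n1=0
t2.Δ3 z=1 n2=0 u=0 n0=0 clk=1 p=1 v=1 x=0 q=1 y=1 r=0 n1=0
t2.Δ4 z=1 n2=0 u=1 n0=0 clk=1 p=1 v=1 x=0 q=1 y=1 r=0 n1=0
t2.Δ5 z=1 n2=0 u=1 n0=1 clk=1 p=1 v=1 x=0 q=1 y=1 r=0 n1=0
t2.Δ6 z=0 n2=0 u=1 n0=1 clk=1 p=1 v=1 x=0 q=1 y=1 r=0 n1=0
t2.Δ7 z=0 n2=1 u=1 n0=1 clk=1 p=1 v=1 x=0 q=1 y=1 r=0 n1=0
t2.Δ8 z=0 n2=1 u=1 n0=1 clk=1 p=1 v=1 x=0 q=1 y=1 r=0 n1=1
t3.Δ0 z=0 n2=1 u=1 n0=1 clk=1 p=1 v=1 x=0 q=1 y=1 r=0 n1=1
t3.Δ1 z=0 n2=1 u=1 n0=1 clk=0 p=1 v=1 x=0 q=1 y=1 r=0 n1=1
t4.Δ0 z=0 n2=1 u=1 n0=1 clk=0 p=1 v=1 x=0 q=1 y=1 r=0 n1=1
t4.Δ1 z=0 n2=1 u=1 n0=1 clk=1 p=1 v=1 x=0 q=1 y=1 r=0 n1=1
t4.Δ2 z=0 n2=1 u=1 n0=1 clk=1 p=1 v=0 x=0 q=1 y=1 r=0 n1=1
t4.Δ3 z=0 n2=1 u=1 n0=1 clk=1 p=1 v=0 x=1 q=1 y=1 r=0 n1=1
t4.Δ4 z=0 n2=1 u=0 n0=1 clk=1 p=1 v=0 x=1 q=1 y=1 r=0 n1=1
t4.Δ5 z=0 n2=1 u=0 n0=0 clk=1 p=1 v=0 x=1 q=1 y=1 r=0 n1=1
t4.Δ6 z=1 n2=1 u=0 n0=0 clk=1 p=1 v=0 x=1 q=1 y=1 r=0 n1=1
t4.Δ7 z=1 n2=0 u=0 n0=0 clk=1 p=1 v=0 x=1 q=1 y=1 r=0 n1=1
t4.Δ8 z=1 n2=0 u=0 n0=0 clk=1 p=1 v=0 x=1 q=1 y=1 r=0 n1=0
t5.Δ0 z=1 n2=0 u=0 n0=0 clk=1 p=1 v=0 x=1 q=1 y=1 r=0 n1=0
t5.Δ1 z=1 n2=0 u=0 n0=0 clk=0 p=1 v=0 x=1 q=1 y=1 r=0 n1=0
t6.Δ0 z=1 n2=0 u=0 n0=0 clk=0 p=1 v=0 x=1 q=1 y=1 r=0 n1=0
t6.Δ1 z=1 n2=0 u=0 n0=0 clk=1 p=1 v=0 x=1 q=1 y=1 r=0 n1=0
t6.Δ2 z=1 n2=0 u=0 n0=0 clk=1 p=1 v=1 x=1 q=1 y=1 r=0 n1=0
t6.Δ3 z=1 n2=0 u=0 n0=0 clk=1 p=1 v=1 x=0 q=1 y=1 r=0 n1=0
t6.Δ4 z=1 n2=0 u=1 n0=0 clk=1 p=1 v=1 x=0 q=1 y=1 r=0 n1=0
t6.Δ5 z=1 n2=0 u=1 n0=1 clk=1 p=1 v=1 x=0 q=1 y=1 r=0 n1=0
t6.Δ6 z=0 n2=0 u=1 n0=1 clk=1 p=1 v=1 x=0 q=1 y=1 r=0 n1=0
t6.Δ7 z=0 n2=1 u=1 n0=1 clk=1 p=1 v=1 x=0 q=1 y=1 r=0 n1=0
t6.Δ8 z=0 n2=1 u=1 n0=1 clk=1 p=1 v=1 x=0 q=1 y=1 r=0 n1=1
t7.Δ0 z=0 n2=1 u=1 n0=1 clk=1 p=1 v=1 x=0 q=1 y=1 r=0 n1=1
t7.Δ1 z=0 n2=1 u=1 n0=1 clk=0 p=1 v=1 x=0 q=1 y=1 r=0 n1=1
t8.Δ0 z=0 n2=1 u=1 n0=1 clk=0 p=1 v=1 x=0 q=1 y=1 r=0 n1=1
t8.Δ1 z=0 n2=1 u=1 n0=1 clk=1 p=1 v=1 x=0 q=1 y=1 r=0 n1=1
t8.Δ2 z=0 n2=1 u=1 n0=1 clk=1 p=1 v=0 x=0 q=1 y=1 r=0 n1=1
t8.Δ3 z=0 n2=1 u=1 n0=1 clk=1 p=1 v=0 x=1 q=1 y=1 r=0 n1=1
t8.Δ4 z=0 n2=1 u=0 n0=1 clk=1 p=1 v=0 x=1 q=1 y=1 r=0 n1=1
t8.Δ5 z=0 n2=1 u=0 n0=0 clk=1 p=1 v=0 x=1 q=1 y=1 r=0 n1=1
t8.Δ6 z=1 n2=1 u=0 n0=0 clk=1 p=1 v=0 x=1 q=1 y=1 r=0 n1=1
t8.Δ7 z=1 n2=0 u=0 n0=0 clk=1 p=1 v=0 x=1 q=1 y=1 r=0 n1=1
t8.Δ8 z=1 n2=0 u=0 n0=0 clk=1 p=1 v=0 x=1 q=1 y=1 r=0 n1=0
t9.Δ0 z=1 n2=0 u=0 n0=0 clk=1 p=1 v=0 x=1 q=1 y=1 r=0 n1=0
t9.Δ1 z=1 n2=0 u=0 n0=0 clk=0 p=1 v=0 x=1 q=1 y=1 r=0 n1=0

8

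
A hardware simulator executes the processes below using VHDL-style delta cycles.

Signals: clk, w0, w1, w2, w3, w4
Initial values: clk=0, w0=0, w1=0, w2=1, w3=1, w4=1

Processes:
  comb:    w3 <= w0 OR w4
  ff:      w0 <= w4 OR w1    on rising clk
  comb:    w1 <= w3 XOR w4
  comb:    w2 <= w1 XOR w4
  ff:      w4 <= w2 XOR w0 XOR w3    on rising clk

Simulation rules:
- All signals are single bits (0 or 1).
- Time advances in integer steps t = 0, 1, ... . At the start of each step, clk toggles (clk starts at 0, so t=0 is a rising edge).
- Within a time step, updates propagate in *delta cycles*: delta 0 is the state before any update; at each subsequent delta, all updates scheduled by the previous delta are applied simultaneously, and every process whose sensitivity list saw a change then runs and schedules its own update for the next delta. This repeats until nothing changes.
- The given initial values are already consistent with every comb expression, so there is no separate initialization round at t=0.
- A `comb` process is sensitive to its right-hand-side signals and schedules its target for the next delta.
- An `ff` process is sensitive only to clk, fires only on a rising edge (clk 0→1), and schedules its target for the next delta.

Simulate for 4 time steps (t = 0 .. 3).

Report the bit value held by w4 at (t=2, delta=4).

t0.Δ0 w1=0 clk=0 w2=1 w0=0 w4=1 w3=1
t0.Δ1 w1=0 clk=1 w2=1 w0=0 w4=1 w3=1
t0.Δ2 w1=0 clk=1 w2=1 w0=1 w4=0 w3=1
t0.Δ3 w1=1 clk=1 w2=0 w0=1 w4=0 w3=1
t0.Δ4 w1=1 clk=1 w2=1 w0=1 w4=0 w3=1
t1.Δ0 w1=1 clk=1 w2=1 w0=1 w4=0 w3=1
t1.Δ1 w1=1 clk=0 w2=1 w0=1 w4=0 w3=1
t2.Δ0 w1=1 clk=0 w2=1 w0=1 w4=0 w3=1
t2.Δ1 w1=1 clk=1 w2=1 w0=1 w4=0 w3=1
t2.Δ2 w1=1 clk=1 w2=1 w0=1 w4=1 w3=1
t2.Δ3 w1=0 clk=1 w2=0 w0=1 w4=1 w3=1
t2.Δ4 w1=0 clk=1 w2=1 w0=1 w4=1 w3=1
t3.Δ0 w1=0 clk=1 w2=1 w0=1 w4=1 w3=1
t3.Δ1 w1=0 clk=0 w2=1 w0=1 w4=1 w3=1

1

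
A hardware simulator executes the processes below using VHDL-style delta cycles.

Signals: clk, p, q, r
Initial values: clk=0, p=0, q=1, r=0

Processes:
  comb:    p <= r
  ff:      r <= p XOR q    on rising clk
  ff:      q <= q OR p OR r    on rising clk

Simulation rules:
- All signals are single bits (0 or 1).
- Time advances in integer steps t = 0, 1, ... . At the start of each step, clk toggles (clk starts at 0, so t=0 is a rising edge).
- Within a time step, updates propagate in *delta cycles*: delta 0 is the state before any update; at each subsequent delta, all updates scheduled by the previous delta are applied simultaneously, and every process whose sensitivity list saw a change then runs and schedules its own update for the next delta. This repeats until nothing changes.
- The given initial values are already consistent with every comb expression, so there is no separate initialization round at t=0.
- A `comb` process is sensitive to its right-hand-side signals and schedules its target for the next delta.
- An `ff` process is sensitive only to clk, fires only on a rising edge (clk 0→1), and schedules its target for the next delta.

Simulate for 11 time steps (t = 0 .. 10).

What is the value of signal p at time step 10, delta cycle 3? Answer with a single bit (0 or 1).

t0.Δ0 r=0 clk=0 p=0 q=1
t0.Δ1 r=0 clk=1 p=0 q=1
t0.Δ2 r=1 clk=1 p=0 q=1
t0.Δ3 r=1 clk=1 p=1 q=1
t1.Δ0 r=1 clk=1 p=1 q=1
t1.Δ1 r=1 clk=0 p=1 q=1
t2.Δ0 r=1 clk=0 p=1 q=1
t2.Δ1 r=1 clk=1 p=1 q=1
t2.Δ2 r=0 clk=1 p=1 q=1
t2.Δ3 r=0 clk=1 p=0 q=1
t3.Δ0 r=0 clk=1 p=0 q=1
t3.Δ1 r=0 clk=0 p=0 q=1
t4.Δ0 r=0 clk=0 p=0 q=1
t4.Δ1 r=0 clk=1 p=0 q=1
t4.Δ2 r=1 clk=1 p=0 q=1
t4.Δ3 r=1 clk=1 p=1 q=1
t5.Δ0 r=1 clk=1 p=1 q=1
t5.Δ1 r=1 clk=0 p=1 q=1
t6.Δ0 r=1 clk=0 p=1 q=1
t6.Δ1 r=1 clk=1 p=1 q=1
t6.Δ2 r=0 clk=1 p=1 q=1
t6.Δ3 r=0 clk=1 p=0 q=1
t7.Δ0 r=0 clk=1 p=0 q=1
t7.Δ1 r=0 clk=0 p=0 q=1
t8.Δ0 r=0 clk=0 p=0 q=1
t8.Δ1 r=0 clk=1 p=0 q=1
t8.Δ2 r=1 clk=1 p=0 q=1
t8.Δ3 r=1 clk=1 p=1 q=1
t9.Δ0 r=1 clk=1 p=1 q=1
t9.Δ1 r=1 clk=0 p=1 q=1
t10.Δ0 r=1 clk=0 p=1 q=1
t10.Δ1 r=1 clk=1 p=1 q=1
t10.Δ2 r=0 clk=1 p=1 q=1
t10.Δ3 r=0 clk=1 p=0 q=1

0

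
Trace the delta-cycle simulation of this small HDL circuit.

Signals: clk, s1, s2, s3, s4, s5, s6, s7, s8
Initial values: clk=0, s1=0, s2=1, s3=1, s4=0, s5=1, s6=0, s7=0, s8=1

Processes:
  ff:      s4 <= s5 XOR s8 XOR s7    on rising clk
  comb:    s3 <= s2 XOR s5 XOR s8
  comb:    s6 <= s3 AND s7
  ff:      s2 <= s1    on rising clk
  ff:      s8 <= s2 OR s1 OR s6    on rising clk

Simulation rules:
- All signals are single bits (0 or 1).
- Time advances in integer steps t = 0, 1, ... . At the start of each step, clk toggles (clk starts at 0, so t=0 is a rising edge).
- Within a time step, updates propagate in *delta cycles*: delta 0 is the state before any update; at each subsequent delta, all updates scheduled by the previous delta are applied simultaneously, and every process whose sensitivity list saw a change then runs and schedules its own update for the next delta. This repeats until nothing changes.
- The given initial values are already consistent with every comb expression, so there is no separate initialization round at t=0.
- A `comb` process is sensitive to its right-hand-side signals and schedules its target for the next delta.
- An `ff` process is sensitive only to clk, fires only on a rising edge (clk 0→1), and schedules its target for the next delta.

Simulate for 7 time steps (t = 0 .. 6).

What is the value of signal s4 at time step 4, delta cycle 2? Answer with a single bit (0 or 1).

[bits: s1,s2,s3,clk,s5,s4,s6,s7,s8]
t=0: Δ0=011010001 Δ1=011110001 Δ2=001110001 Δ3=000110001 | 3Δ
t=1: Δ0=000110001 Δ1=000010001 | 1Δ
t=2: Δ0=000010001 Δ1=000110001 Δ2=000110000 Δ3=001110000 | 3Δ
t=3: Δ0=001110000 Δ1=001010000 | 1Δ
t=4: Δ0=001010000 Δ1=001110000 Δ2=001111000 | 2Δ
t=5: Δ0=001111000 Δ1=001011000 | 1Δ
t=6: Δ0=001011000 Δ1=001111000 | 1Δ

1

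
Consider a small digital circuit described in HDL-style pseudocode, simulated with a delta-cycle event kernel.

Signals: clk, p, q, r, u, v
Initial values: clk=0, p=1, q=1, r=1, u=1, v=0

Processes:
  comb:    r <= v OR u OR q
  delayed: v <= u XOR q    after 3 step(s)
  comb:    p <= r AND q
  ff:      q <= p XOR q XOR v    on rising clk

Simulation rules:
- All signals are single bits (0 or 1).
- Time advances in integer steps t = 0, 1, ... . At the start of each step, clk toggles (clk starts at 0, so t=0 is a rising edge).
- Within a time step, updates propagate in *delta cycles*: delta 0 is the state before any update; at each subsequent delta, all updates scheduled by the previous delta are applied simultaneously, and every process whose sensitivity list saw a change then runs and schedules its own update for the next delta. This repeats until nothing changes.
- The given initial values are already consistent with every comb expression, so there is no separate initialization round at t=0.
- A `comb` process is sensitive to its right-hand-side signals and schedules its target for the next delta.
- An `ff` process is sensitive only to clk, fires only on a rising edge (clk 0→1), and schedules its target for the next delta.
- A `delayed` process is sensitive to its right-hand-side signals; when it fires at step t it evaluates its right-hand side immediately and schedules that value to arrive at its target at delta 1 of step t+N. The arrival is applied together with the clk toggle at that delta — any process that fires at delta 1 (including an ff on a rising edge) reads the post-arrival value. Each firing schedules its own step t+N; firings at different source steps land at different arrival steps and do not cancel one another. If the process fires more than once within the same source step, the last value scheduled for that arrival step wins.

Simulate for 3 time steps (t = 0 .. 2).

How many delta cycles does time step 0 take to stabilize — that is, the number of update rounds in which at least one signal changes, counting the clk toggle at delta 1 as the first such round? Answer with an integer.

t=0 Δ0: v=0 q=1 p=1 clk=0 r=1 u=1
  Δ1: clk:0→1
  Δ2: q:1→0
  Δ3: p:1→0
  (3Δ to stable)
t=1 Δ0: v=0 q=0 p=0 clk=1 r=1 u=1
  Δ1: clk:1→0
  (1Δ to stable)
t=2 Δ0: v=0 q=0 p=0 clk=0 r=1 u=1
  Δ1: clk:0→1
  (1Δ to stable)

3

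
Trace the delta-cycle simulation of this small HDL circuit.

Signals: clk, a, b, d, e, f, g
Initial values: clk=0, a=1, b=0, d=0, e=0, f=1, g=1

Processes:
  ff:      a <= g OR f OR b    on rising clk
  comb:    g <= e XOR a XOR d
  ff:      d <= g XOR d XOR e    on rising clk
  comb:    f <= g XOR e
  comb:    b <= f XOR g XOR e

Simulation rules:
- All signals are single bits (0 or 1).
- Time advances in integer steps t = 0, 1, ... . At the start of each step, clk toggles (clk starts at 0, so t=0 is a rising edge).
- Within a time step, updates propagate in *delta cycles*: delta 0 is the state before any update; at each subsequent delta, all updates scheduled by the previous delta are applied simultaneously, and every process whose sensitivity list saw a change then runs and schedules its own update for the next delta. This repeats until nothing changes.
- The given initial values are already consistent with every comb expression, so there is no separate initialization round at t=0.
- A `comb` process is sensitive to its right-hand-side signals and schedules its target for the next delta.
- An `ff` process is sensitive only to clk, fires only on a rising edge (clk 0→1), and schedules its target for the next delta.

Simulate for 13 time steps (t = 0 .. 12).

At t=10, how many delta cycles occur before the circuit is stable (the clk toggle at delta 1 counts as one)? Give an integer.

t0.Δ0 d=0 f=1 g=1 a=1 clk=0 e=0 b=0
t0.Δ1 d=0 f=1 g=1 a=1 clk=1 e=0 b=0
t0.Δ2 d=1 f=1 g=1 a=1 clk=1 e=0 b=0
t0.Δ3 d=1 f=1 g=0 a=1 clk=1 e=0 b=0
t0.Δ4 d=1 f=0 g=0 a=1 clk=1 e=0 b=1
t0.Δ5 d=1 f=0 g=0 a=1 clk=1 e=0 b=0
t1.Δ0 d=1 f=0 g=0 a=1 clk=1 e=0 b=0
t1.Δ1 d=1 f=0 g=0 a=1 clk=0 e=0 b=0
t2.Δ0 d=1 f=0 g=0 a=1 clk=0 e=0 b=0
t2.Δ1 d=1 f=0 g=0 a=1 clk=1 e=0 b=0
t2.Δ2 d=1 f=0 g=0 a=0 clk=1 e=0 b=0
t2.Δ3 d=1 f=0 g=1 a=0 clk=1 e=0 b=0
t2.Δ4 d=1 f=1 g=1 a=0 clk=1 e=0 b=1
t2.Δ5 d=1 f=1 g=1 a=0 clk=1 e=0 b=0
t3.Δ0 d=1 f=1 g=1 a=0 clk=1 e=0 b=0
t3.Δ1 d=1 f=1 g=1 a=0 clk=0 e=0 b=0
t4.Δ0 d=1 f=1 g=1 a=0 clk=0 e=0 b=0
t4.Δ1 d=1 f=1 g=1 a=0 clk=1 e=0 b=0
t4.Δ2 d=0 f=1 g=1 a=1 clk=1 e=0 b=0
t5.Δ0 d=0 f=1 g=1 a=1 clk=1 e=0 b=0
t5.Δ1 d=0 f=1 g=1 a=1 clk=0 e=0 b=0
t6.Δ0 d=0 f=1 g=1 a=1 clk=0 e=0 b=0
t6.Δ1 d=0 f=1 g=1 a=1 clk=1 e=0 b=0
t6.Δ2 d=1 f=1 g=1 a=1 clk=1 e=0 b=0
t6.Δ3 d=1 f=1 g=0 a=1 clk=1 e=0 b=0
t6.Δ4 d=1 f=0 g=0 a=1 clk=1 e=0 b=1
t6.Δ5 d=1 f=0 g=0 a=1 clk=1 e=0 b=0
t7.Δ0 d=1 f=0 g=0 a=1 clk=1 e=0 b=0
t7.Δ1 d=1 f=0 g=0 a=1 clk=0 e=0 b=0
t8.Δ0 d=1 f=0 g=0 a=1 clk=0 e=0 b=0
t8.Δ1 d=1 f=0 g=0 a=1 clk=1 e=0 b=0
t8.Δ2 d=1 f=0 g=0 a=0 clk=1 e=0 b=0
t8.Δ3 d=1 f=0 g=1 a=0 clk=1 e=0 b=0
t8.Δ4 d=1 f=1 g=1 a=0 clk=1 e=0 b=1
t8.Δ5 d=1 f=1 g=1 a=0 clk=1 e=0 b=0
t9.Δ0 d=1 f=1 g=1 a=0 clk=1 e=0 b=0
t9.Δ1 d=1 f=1 g=1 a=0 clk=0 e=0 b=0
t10.Δ0 d=1 f=1 g=1 a=0 clk=0 e=0 b=0
t10.Δ1 d=1 f=1 g=1 a=0 clk=1 e=0 b=0
t10.Δ2 d=0 f=1 g=1 a=1 clk=1 e=0 b=0
t11.Δ0 d=0 f=1 g=1 a=1 clk=1 e=0 b=0
t11.Δ1 d=0 f=1 g=1 a=1 clk=0 e=0 b=0
t12.Δ0 d=0 f=1 g=1 a=1 clk=0 e=0 b=0
t12.Δ1 d=0 f=1 g=1 a=1 clk=1 e=0 b=0
t12.Δ2 d=1 f=1 g=1 a=1 clk=1 e=0 b=0
t12.Δ3 d=1 f=1 g=0 a=1 clk=1 e=0 b=0
t12.Δ4 d=1 f=0 g=0 a=1 clk=1 e=0 b=1
t12.Δ5 d=1 f=0 g=0 a=1 clk=1 e=0 b=0

2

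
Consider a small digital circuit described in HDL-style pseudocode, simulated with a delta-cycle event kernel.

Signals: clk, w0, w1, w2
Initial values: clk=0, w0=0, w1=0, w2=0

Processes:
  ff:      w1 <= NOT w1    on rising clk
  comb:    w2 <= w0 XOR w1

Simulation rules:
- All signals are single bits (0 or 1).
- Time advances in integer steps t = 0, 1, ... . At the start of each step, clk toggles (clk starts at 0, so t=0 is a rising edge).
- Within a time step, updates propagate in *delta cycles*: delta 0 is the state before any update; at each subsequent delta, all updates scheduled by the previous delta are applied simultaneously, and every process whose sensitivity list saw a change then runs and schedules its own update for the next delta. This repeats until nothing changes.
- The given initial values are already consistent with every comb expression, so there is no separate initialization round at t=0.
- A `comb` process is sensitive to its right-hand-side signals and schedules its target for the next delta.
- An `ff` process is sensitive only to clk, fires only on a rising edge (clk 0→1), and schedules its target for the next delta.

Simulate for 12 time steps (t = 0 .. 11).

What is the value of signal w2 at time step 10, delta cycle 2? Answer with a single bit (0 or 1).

t0.Δ0 w0=0 w2=0 clk=0 w1=0
t0.Δ1 w0=0 w2=0 clk=1 w1=0
t0.Δ2 w0=0 w2=0 clk=1 w1=1
t0.Δ3 w0=0 w2=1 clk=1 w1=1
t1.Δ0 w0=0 w2=1 clk=1 w1=1
t1.Δ1 w0=0 w2=1 clk=0 w1=1
t2.Δ0 w0=0 w2=1 clk=0 w1=1
t2.Δ1 w0=0 w2=1 clk=1 w1=1
t2.Δ2 w0=0 w2=1 clk=1 w1=0
t2.Δ3 w0=0 w2=0 clk=1 w1=0
t3.Δ0 w0=0 w2=0 clk=1 w1=0
t3.Δ1 w0=0 w2=0 clk=0 w1=0
t4.Δ0 w0=0 w2=0 clk=0 w1=0
t4.Δ1 w0=0 w2=0 clk=1 w1=0
t4.Δ2 w0=0 w2=0 clk=1 w1=1
t4.Δ3 w0=0 w2=1 clk=1 w1=1
t5.Δ0 w0=0 w2=1 clk=1 w1=1
t5.Δ1 w0=0 w2=1 clk=0 w1=1
t6.Δ0 w0=0 w2=1 clk=0 w1=1
t6.Δ1 w0=0 w2=1 clk=1 w1=1
t6.Δ2 w0=0 w2=1 clk=1 w1=0
t6.Δ3 w0=0 w2=0 clk=1 w1=0
t7.Δ0 w0=0 w2=0 clk=1 w1=0
t7.Δ1 w0=0 w2=0 clk=0 w1=0
t8.Δ0 w0=0 w2=0 clk=0 w1=0
t8.Δ1 w0=0 w2=0 clk=1 w1=0
t8.Δ2 w0=0 w2=0 clk=1 w1=1
t8.Δ3 w0=0 w2=1 clk=1 w1=1
t9.Δ0 w0=0 w2=1 clk=1 w1=1
t9.Δ1 w0=0 w2=1 clk=0 w1=1
t10.Δ0 w0=0 w2=1 clk=0 w1=1
t10.Δ1 w0=0 w2=1 clk=1 w1=1
t10.Δ2 w0=0 w2=1 clk=1 w1=0
t10.Δ3 w0=0 w2=0 clk=1 w1=0
t11.Δ0 w0=0 w2=0 clk=1 w1=0
t11.Δ1 w0=0 w2=0 clk=0 w1=0

1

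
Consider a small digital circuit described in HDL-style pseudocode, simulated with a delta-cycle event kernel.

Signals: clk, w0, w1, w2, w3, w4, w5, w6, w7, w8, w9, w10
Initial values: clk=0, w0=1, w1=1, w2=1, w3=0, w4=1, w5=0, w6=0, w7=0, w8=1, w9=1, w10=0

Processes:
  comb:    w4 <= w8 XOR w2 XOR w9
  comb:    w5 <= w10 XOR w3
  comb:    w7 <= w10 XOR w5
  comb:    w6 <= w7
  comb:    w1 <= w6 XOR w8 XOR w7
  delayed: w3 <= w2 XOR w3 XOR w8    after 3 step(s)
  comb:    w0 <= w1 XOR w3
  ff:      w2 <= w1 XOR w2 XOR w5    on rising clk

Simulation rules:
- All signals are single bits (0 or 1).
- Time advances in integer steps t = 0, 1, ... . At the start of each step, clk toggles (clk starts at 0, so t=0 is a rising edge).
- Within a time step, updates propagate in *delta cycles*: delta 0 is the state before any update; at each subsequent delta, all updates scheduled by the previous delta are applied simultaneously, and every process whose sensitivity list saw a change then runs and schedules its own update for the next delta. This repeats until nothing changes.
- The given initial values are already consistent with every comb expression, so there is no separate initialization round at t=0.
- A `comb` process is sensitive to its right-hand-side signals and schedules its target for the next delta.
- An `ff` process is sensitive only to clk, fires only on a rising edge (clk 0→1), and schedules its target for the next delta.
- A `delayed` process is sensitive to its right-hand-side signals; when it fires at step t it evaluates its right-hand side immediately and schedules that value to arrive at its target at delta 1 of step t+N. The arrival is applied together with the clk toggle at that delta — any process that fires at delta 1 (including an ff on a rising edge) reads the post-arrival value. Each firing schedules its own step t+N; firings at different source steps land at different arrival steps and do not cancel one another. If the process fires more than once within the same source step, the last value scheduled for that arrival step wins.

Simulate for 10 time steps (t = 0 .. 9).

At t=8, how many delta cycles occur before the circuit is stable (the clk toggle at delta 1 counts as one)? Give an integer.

6

[bits: w7,w3,w9,w2,w1,clk,w8,w10,w4,w6,w5,w0]
t=0: Δ0=001110101001 Δ1=001111101001 Δ2=001011101001 Δ3=001011100001 | 3Δ
t=1: Δ0=001011100001 Δ1=001010100001 | 1Δ
t=2: Δ0=001010100001 Δ1=001011100001 Δ2=001111100001 Δ3=001111101001 | 3Δ
t=3: Δ0=001111101001 Δ1=011110101001 Δ2=011110101010 Δ3=111110101010 Δ4=111100101110 Δ5=111110101111 Δ6=111110101110 | 6Δ
t=4: Δ0=111110101110 Δ1=111111101110 | 1Δ
t=5: Δ0=111111101110 Δ1=101110101110 Δ2=101110101101 Δ3=001110101101 Δ4=001100101001 Δ5=001110101000 Δ6=001110101001 | 6Δ
t=6: Δ0=001110101001 Δ1=011111101001 Δ2=011011101010 Δ3=111011100010 Δ4=111001100110 Δ5=111011100111 Δ6=111011100110 | 6Δ
t=7: Δ0=111011100110 Δ1=111010100110 | 1Δ
t=8: Δ0=111010100110 Δ1=101011100110 Δ2=101011100101 Δ3=001011100101 Δ4=001001100001 Δ5=001011100000 Δ6=001011100001 | 6Δ
t=9: Δ0=001011100001 Δ1=001010100001 | 1Δ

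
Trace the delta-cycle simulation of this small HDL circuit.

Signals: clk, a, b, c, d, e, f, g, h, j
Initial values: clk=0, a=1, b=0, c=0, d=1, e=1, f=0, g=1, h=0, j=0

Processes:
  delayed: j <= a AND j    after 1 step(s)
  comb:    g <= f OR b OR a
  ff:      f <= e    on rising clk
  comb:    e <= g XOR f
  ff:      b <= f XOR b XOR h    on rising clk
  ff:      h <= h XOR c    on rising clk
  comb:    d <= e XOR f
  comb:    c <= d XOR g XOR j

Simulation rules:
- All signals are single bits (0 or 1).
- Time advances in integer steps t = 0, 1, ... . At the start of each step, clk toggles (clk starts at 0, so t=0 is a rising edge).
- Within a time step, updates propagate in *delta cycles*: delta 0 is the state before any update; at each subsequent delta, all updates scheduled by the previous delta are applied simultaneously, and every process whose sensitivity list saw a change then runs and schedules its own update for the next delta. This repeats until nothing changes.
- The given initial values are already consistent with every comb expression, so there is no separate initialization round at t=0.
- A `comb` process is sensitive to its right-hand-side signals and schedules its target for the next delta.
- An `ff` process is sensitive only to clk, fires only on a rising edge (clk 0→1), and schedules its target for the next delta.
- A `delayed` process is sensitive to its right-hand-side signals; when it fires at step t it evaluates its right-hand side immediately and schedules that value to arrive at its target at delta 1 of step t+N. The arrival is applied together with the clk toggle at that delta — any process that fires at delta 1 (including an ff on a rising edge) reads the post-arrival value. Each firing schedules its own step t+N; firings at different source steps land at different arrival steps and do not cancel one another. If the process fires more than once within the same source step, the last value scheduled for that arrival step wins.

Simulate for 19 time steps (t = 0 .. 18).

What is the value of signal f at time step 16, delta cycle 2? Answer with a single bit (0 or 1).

1

t=0 Δ0: g=1 j=0 f=0 h=0 e=1 clk=0 d=1 c=0 b=0 a=1
  Δ1: clk:0→1
  Δ2: f:0→1
  Δ3: e:1→0, d:1→0
  Δ4: d:0→1, c:0→1
  Δ5: c:1→0
  (5Δ to stable)
t=1 Δ0: g=1 j=0 f=1 h=0 e=0 clk=1 d=1 c=0 b=0 a=1
  Δ1: clk:1→0
  (1Δ to stable)
t=2 Δ0: g=1 j=0 f=1 h=0 e=0 clk=0 d=1 c=0 b=0 a=1
  Δ1: clk:0→1
  Δ2: f:1→0, b:0→1
  Δ3: e:0→1, d:1→0
  Δ4: d:0→1, c:0→1
  Δ5: c:1→0
  (5Δ to stable)
t=3 Δ0: g=1 j=0 f=0 h=0 e=1 clk=1 d=1 c=0 b=1 a=1
  Δ1: clk:1→0
  (1Δ to stable)
t=4 Δ0: g=1 j=0 f=0 h=0 e=1 clk=0 d=1 c=0 b=1 a=1
  Δ1: clk:0→1
  Δ2: f:0→1
  Δ3: e:1→0, d:1→0
  Δ4: d:0→1, c:0→1
  Δ5: c:1→0
  (5Δ to stable)
t=5 Δ0: g=1 j=0 f=1 h=0 e=0 clk=1 d=1 c=0 b=1 a=1
  Δ1: clk:1→0
  (1Δ to stable)
t=6 Δ0: g=1 j=0 f=1 h=0 e=0 clk=0 d=1 c=0 b=1 a=1
  Δ1: clk:0→1
  Δ2: f:1→0, b:1→0
  Δ3: e:0→1, d:1→0
  Δ4: d:0→1, c:0→1
  Δ5: c:1→0
  (5Δ to stable)
t=7 Δ0: g=1 j=0 f=0 h=0 e=1 clk=1 d=1 c=0 b=0 a=1
  Δ1: clk:1→0
  (1Δ to stable)
t=8 Δ0: g=1 j=0 f=0 h=0 e=1 clk=0 d=1 c=0 b=0 a=1
  Δ1: clk:0→1
  Δ2: f:0→1
  Δ3: e:1→0, d:1→0
  Δ4: d:0→1, c:0→1
  Δ5: c:1→0
  (5Δ to stable)
t=9 Δ0: g=1 j=0 f=1 h=0 e=0 clk=1 d=1 c=0 b=0 a=1
  Δ1: clk:1→0
  (1Δ to stable)
t=10 Δ0: g=1 j=0 f=1 h=0 e=0 clk=0 d=1 c=0 b=0 a=1
  Δ1: clk:0→1
  Δ2: f:1→0, b:0→1
  Δ3: e:0→1, d:1→0
  Δ4: d:0→1, c:0→1
  Δ5: c:1→0
  (5Δ to stable)
t=11 Δ0: g=1 j=0 f=0 h=0 e=1 clk=1 d=1 c=0 b=1 a=1
  Δ1: clk:1→0
  (1Δ to stable)
t=12 Δ0: g=1 j=0 f=0 h=0 e=1 clk=0 d=1 c=0 b=1 a=1
  Δ1: clk:0→1
  Δ2: f:0→1
  Δ3: e:1→0, d:1→0
  Δ4: d:0→1, c:0→1
  Δ5: c:1→0
  (5Δ to stable)
t=13 Δ0: g=1 j=0 f=1 h=0 e=0 clk=1 d=1 c=0 b=1 a=1
  Δ1: clk:1→0
  (1Δ to stable)
t=14 Δ0: g=1 j=0 f=1 h=0 e=0 clk=0 d=1 c=0 b=1 a=1
  Δ1: clk:0→1
  Δ2: f:1→0, b:1→0
  Δ3: e:0→1, d:1→0
  Δ4: d:0→1, c:0→1
  Δ5: c:1→0
  (5Δ to stable)
t=15 Δ0: g=1 j=0 f=0 h=0 e=1 clk=1 d=1 c=0 b=0 a=1
  Δ1: clk:1→0
  (1Δ to stable)
t=16 Δ0: g=1 j=0 f=0 h=0 e=1 clk=0 d=1 c=0 b=0 a=1
  Δ1: clk:0→1
  Δ2: f:0→1
  Δ3: e:1→0, d:1→0
  Δ4: d:0→1, c:0→1
  Δ5: c:1→0
  (5Δ to stable)
t=17 Δ0: g=1 j=0 f=1 h=0 e=0 clk=1 d=1 c=0 b=0 a=1
  Δ1: clk:1→0
  (1Δ to stable)
t=18 Δ0: g=1 j=0 f=1 h=0 e=0 clk=0 d=1 c=0 b=0 a=1
  Δ1: clk:0→1
  Δ2: f:1→0, b:0→1
  Δ3: e:0→1, d:1→0
  Δ4: d:0→1, c:0→1
  Δ5: c:1→0
  (5Δ to stable)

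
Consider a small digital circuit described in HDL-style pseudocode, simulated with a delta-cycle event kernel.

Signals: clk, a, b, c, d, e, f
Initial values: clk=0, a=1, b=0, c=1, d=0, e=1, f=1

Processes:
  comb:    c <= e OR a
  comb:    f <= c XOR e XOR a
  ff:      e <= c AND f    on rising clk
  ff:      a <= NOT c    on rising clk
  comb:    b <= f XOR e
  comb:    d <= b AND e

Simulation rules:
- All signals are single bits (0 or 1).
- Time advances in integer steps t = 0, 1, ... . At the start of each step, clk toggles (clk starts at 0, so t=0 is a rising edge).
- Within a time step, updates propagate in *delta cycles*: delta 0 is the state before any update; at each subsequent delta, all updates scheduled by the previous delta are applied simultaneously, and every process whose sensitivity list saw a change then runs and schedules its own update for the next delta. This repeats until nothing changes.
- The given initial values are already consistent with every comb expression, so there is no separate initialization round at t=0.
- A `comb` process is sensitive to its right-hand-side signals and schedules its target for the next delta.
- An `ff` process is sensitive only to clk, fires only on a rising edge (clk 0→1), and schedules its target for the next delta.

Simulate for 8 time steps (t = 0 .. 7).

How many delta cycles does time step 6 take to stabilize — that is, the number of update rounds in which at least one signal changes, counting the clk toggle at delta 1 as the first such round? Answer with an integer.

t=0 Δ0: a=1 clk=0 f=1 d=0 b=0 e=1 c=1
  Δ1: clk:0→1
  Δ2: a:1→0
  Δ3: f:1→0
  Δ4: b:0→1
  Δ5: d:0→1
  (5Δ to stable)
t=1 Δ0: a=0 clk=1 f=0 d=1 b=1 e=1 c=1
  Δ1: clk:1→0
  (1Δ to stable)
t=2 Δ0: a=0 clk=0 f=0 d=1 b=1 e=1 c=1
  Δ1: clk:0→1
  Δ2: e:1→0
  Δ3: f:0→1, d:1→0, b:1→0, c:1→0
  Δ4: f:1→0, b:0→1
  Δ5: b:1→0
  (5Δ to stable)
t=3 Δ0: a=0 clk=1 f=0 d=0 b=0 e=0 c=0
  Δ1: clk:1→0
  (1Δ to stable)
t=4 Δ0: a=0 clk=0 f=0 d=0 b=0 e=0 c=0
  Δ1: clk:0→1
  Δ2: a:0→1
  Δ3: f:0→1, c:0→1
  Δ4: f:1→0, b:0→1
  Δ5: b:1→0
  (5Δ to stable)
t=5 Δ0: a=1 clk=1 f=0 d=0 b=0 e=0 c=1
  Δ1: clk:1→0
  (1Δ to stable)
t=6 Δ0: a=1 clk=0 f=0 d=0 b=0 e=0 c=1
  Δ1: clk:0→1
  Δ2: a:1→0
  Δ3: f:0→1, c:1→0
  Δ4: f:1→0, b:0→1
  Δ5: b:1→0
  (5Δ to stable)
t=7 Δ0: a=0 clk=1 f=0 d=0 b=0 e=0 c=0
  Δ1: clk:1→0
  (1Δ to stable)

5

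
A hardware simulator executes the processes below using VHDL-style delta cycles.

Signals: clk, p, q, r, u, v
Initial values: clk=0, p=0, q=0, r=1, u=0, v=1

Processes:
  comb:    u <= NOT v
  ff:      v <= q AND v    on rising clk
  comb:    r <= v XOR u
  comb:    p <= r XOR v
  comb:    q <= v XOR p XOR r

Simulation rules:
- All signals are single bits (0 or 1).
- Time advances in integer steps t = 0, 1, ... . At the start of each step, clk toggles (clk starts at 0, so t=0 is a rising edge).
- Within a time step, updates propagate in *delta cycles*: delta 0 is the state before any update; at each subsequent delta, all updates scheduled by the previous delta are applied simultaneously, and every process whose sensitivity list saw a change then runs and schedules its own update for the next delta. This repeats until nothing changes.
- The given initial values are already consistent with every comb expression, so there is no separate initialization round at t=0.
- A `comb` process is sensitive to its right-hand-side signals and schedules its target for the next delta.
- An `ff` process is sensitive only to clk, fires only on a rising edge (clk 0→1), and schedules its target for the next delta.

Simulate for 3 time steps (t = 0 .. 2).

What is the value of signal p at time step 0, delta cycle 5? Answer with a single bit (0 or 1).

1

t=0 Δ0: u=0 p=0 clk=0 v=1 q=0 r=1
  Δ1: clk:0→1
  Δ2: v:1→0
  Δ3: u:0→1, p:0→1, q:0→1, r:1→0
  Δ4: p:1→0, r:0→1
  Δ5: p:0→1
  Δ6: q:1→0
  (6Δ to stable)
t=1 Δ0: u=1 p=1 clk=1 v=0 q=0 r=1
  Δ1: clk:1→0
  (1Δ to stable)
t=2 Δ0: u=1 p=1 clk=0 v=0 q=0 r=1
  Δ1: clk:0→1
  (1Δ to stable)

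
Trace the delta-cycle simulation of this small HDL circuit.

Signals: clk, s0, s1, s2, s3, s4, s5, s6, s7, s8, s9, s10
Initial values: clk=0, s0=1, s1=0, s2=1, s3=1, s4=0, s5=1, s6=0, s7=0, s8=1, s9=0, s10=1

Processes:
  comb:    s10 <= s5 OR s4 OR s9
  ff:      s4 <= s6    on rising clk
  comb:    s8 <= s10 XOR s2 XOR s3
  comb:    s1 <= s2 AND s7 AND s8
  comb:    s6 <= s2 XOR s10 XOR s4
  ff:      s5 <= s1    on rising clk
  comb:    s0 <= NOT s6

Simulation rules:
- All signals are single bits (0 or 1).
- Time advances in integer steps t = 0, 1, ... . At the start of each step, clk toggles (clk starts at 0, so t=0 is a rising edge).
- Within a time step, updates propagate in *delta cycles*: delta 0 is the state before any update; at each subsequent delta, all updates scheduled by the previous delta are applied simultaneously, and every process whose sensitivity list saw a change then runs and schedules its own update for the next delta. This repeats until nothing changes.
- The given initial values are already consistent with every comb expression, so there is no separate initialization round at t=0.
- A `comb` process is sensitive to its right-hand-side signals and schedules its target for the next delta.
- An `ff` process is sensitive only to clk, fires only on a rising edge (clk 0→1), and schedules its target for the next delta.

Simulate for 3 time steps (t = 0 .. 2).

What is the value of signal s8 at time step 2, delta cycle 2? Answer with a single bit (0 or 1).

0

t=0 Δ0: s0=1 s8=1 clk=0 s4=0 s3=1 s5=1 s2=1 s10=1 s1=0 s7=0 s9=0 s6=0
  Δ1: clk:0→1
  Δ2: s5:1→0
  Δ3: s10:1→0
  Δ4: s8:1→0, s6:0→1
  Δ5: s0:1→0
  (5Δ to stable)
t=1 Δ0: s0=0 s8=0 clk=1 s4=0 s3=1 s5=0 s2=1 s10=0 s1=0 s7=0 s9=0 s6=1
  Δ1: clk:1→0
  (1Δ to stable)
t=2 Δ0: s0=0 s8=0 clk=0 s4=0 s3=1 s5=0 s2=1 s10=0 s1=0 s7=0 s9=0 s6=1
  Δ1: clk:0→1
  Δ2: s4:0→1
  Δ3: s10:0→1, s6:1→0
  Δ4: s0:0→1, s8:0→1, s6:0→1
  Δ5: s0:1→0
  (5Δ to stable)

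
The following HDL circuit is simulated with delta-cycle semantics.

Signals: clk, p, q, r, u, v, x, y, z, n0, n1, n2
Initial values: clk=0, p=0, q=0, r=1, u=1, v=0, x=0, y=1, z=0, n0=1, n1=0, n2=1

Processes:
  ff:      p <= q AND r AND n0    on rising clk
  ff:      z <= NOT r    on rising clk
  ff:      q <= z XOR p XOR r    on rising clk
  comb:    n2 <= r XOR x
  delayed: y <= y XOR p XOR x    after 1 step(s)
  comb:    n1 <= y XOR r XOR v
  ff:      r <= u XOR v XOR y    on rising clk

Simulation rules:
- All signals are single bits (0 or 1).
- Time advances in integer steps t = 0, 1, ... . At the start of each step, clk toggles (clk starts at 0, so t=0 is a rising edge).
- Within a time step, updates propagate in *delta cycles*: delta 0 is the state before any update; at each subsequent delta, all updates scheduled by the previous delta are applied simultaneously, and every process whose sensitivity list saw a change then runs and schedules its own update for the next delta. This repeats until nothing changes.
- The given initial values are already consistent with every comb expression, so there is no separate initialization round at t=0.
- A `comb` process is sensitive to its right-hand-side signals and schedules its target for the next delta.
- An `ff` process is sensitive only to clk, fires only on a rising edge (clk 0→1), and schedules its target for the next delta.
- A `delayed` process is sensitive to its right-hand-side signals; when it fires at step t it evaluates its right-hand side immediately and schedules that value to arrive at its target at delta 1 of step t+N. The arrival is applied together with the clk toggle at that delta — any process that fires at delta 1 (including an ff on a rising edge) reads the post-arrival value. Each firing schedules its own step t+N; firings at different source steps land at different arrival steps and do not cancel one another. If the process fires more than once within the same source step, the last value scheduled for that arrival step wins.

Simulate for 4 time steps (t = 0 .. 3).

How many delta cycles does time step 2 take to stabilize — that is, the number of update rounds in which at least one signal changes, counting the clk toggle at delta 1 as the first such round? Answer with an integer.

t0.Δ0 n1=0 r=1 clk=0 x=0 y=1 n0=1 p=0 z=0 v=0 n2=1 q=0 u=1
t0.Δ1 n1=0 r=1 clk=1 x=0 y=1 n0=1 p=0 z=0 v=0 n2=1 q=0 u=1
t0.Δ2 n1=0 r=0 clk=1 x=0 y=1 n0=1 p=0 z=0 v=0 n2=1 q=1 u=1
t0.Δ3 n1=1 r=0 clk=1 x=0 y=1 n0=1 p=0 z=0 v=0 n2=0 q=1 u=1
t1.Δ0 n1=1 r=0 clk=1 x=0 y=1 n0=1 p=0 z=0 v=0 n2=0 q=1 u=1
t1.Δ1 n1=1 r=0 clk=0 x=0 y=1 n0=1 p=0 z=0 v=0 n2=0 q=1 u=1
t2.Δ0 n1=1 r=0 clk=0 x=0 y=1 n0=1 p=0 z=0 v=0 n2=0 q=1 u=1
t2.Δ1 n1=1 r=0 clk=1 x=0 y=1 n0=1 p=0 z=0 v=0 n2=0 q=1 u=1
t2.Δ2 n1=1 r=0 clk=1 x=0 y=1 n0=1 p=0 z=1 v=0 n2=0 q=0 u=1
t3.Δ0 n1=1 r=0 clk=1 x=0 y=1 n0=1 p=0 z=1 v=0 n2=0 q=0 u=1
t3.Δ1 n1=1 r=0 clk=0 x=0 y=1 n0=1 p=0 z=1 v=0 n2=0 q=0 u=1

2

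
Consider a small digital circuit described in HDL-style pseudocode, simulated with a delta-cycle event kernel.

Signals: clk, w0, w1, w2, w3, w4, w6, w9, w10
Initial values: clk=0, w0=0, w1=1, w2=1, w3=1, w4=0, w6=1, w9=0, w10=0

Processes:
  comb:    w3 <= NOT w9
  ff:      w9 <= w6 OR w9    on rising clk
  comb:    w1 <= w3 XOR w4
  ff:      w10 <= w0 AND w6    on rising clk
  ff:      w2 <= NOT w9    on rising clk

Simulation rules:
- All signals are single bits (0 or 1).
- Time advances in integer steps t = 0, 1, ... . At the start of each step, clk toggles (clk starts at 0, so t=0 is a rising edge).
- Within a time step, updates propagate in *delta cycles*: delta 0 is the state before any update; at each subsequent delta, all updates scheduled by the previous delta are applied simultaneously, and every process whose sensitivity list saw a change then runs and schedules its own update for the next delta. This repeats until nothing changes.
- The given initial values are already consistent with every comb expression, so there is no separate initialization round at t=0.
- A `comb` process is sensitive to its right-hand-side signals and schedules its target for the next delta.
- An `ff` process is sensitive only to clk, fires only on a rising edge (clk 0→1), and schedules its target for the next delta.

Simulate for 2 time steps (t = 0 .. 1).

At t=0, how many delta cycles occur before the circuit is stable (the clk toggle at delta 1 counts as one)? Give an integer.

t=0 Δ0: w9=0 w6=1 clk=0 w1=1 w10=0 w4=0 w2=1 w0=0 w3=1
  Δ1: clk:0→1
  Δ2: w9:0→1
  Δ3: w3:1→0
  Δ4: w1:1→0
  (4Δ to stable)
t=1 Δ0: w9=1 w6=1 clk=1 w1=0 w10=0 w4=0 w2=1 w0=0 w3=0
  Δ1: clk:1→0
  (1Δ to stable)

4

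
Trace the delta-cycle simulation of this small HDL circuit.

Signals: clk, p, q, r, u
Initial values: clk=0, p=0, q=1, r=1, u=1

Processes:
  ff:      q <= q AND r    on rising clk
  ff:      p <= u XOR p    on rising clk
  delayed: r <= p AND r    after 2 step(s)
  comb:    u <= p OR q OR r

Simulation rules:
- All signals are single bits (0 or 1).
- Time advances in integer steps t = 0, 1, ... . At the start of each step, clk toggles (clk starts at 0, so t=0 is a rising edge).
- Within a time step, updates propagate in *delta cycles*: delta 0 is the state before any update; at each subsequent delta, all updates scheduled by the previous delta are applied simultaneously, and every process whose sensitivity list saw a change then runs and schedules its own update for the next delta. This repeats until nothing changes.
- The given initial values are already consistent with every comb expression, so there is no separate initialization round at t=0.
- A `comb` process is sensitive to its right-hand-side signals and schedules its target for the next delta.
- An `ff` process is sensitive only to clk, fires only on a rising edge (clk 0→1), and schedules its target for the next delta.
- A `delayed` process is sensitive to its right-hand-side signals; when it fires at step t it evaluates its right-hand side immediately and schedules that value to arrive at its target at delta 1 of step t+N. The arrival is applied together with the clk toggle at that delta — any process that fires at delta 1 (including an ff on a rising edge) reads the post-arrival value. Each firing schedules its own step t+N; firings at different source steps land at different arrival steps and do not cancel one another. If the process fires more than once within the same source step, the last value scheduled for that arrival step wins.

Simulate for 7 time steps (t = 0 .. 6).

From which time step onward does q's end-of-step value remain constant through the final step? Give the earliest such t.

[bits: p,q,r,clk,u]
t=0: Δ0=01101 Δ1=01111 Δ2=11111 | 2Δ
t=1: Δ0=11111 Δ1=11101 | 1Δ
t=2: Δ0=11101 Δ1=11111 Δ2=01111 | 2Δ
t=3: Δ0=01111 Δ1=01101 | 1Δ
t=4: Δ0=01101 Δ1=01011 Δ2=10011 | 2Δ
t=5: Δ0=10011 Δ1=10001 | 1Δ
t=6: Δ0=10001 Δ1=10011 Δ2=00011 Δ3=00010 | 3Δ

4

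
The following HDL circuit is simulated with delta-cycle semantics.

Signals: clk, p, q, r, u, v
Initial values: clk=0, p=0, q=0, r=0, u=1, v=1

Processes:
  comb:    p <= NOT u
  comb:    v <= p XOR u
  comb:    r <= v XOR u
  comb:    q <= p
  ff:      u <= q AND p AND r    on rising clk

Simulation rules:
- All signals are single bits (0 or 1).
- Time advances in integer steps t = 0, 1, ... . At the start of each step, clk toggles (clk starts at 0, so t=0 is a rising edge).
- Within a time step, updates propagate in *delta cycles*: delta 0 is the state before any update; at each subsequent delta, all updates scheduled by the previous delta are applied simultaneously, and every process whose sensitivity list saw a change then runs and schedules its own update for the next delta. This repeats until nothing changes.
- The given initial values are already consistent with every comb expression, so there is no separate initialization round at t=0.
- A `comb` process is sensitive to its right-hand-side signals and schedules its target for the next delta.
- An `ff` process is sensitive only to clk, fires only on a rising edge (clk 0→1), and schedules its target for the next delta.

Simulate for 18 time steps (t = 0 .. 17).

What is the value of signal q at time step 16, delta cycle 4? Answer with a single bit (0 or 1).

1

[bits: clk,v,q,p,r,u]
t=0: Δ0=010001 Δ1=110001 Δ2=110000 Δ3=100110 Δ4=111100 Δ5=111110 | 5Δ
t=1: Δ0=111110 Δ1=011110 | 1Δ
t=2: Δ0=011110 Δ1=111110 Δ2=111111 Δ3=101001 Δ4=110011 Δ5=110001 | 5Δ
t=3: Δ0=110001 Δ1=010001 | 1Δ
t=4: Δ0=010001 Δ1=110001 Δ2=110000 Δ3=100110 Δ4=111100 Δ5=111110 | 5Δ
t=5: Δ0=111110 Δ1=011110 | 1Δ
t=6: Δ0=011110 Δ1=111110 Δ2=111111 Δ3=101001 Δ4=110011 Δ5=110001 | 5Δ
t=7: Δ0=110001 Δ1=010001 | 1Δ
t=8: Δ0=010001 Δ1=110001 Δ2=110000 Δ3=100110 Δ4=111100 Δ5=111110 | 5Δ
t=9: Δ0=111110 Δ1=011110 | 1Δ
t=10: Δ0=011110 Δ1=111110 Δ2=111111 Δ3=101001 Δ4=110011 Δ5=110001 | 5Δ
t=11: Δ0=110001 Δ1=010001 | 1Δ
t=12: Δ0=010001 Δ1=110001 Δ2=110000 Δ3=100110 Δ4=111100 Δ5=111110 | 5Δ
t=13: Δ0=111110 Δ1=011110 | 1Δ
t=14: Δ0=011110 Δ1=111110 Δ2=111111 Δ3=101001 Δ4=110011 Δ5=110001 | 5Δ
t=15: Δ0=110001 Δ1=010001 | 1Δ
t=16: Δ0=010001 Δ1=110001 Δ2=110000 Δ3=100110 Δ4=111100 Δ5=111110 | 5Δ
t=17: Δ0=111110 Δ1=011110 | 1Δ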